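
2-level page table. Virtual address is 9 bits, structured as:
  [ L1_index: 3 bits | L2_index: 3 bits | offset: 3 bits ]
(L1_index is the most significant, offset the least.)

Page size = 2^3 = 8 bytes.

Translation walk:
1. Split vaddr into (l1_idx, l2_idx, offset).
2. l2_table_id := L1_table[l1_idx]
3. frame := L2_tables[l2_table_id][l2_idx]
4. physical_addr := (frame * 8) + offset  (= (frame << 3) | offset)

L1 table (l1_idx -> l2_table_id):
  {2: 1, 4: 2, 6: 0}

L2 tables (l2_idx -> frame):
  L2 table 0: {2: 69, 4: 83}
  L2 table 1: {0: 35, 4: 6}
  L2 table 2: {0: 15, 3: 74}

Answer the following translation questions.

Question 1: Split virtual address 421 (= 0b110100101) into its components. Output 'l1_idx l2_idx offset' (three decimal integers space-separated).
vaddr = 421 = 0b110100101
  top 3 bits -> l1_idx = 6
  next 3 bits -> l2_idx = 4
  bottom 3 bits -> offset = 5

Answer: 6 4 5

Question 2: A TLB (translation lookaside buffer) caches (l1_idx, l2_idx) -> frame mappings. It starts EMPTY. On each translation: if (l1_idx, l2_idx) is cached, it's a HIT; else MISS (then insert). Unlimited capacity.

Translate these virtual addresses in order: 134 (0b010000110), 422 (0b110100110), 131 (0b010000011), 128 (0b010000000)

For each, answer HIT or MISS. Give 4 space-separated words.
Answer: MISS MISS HIT HIT

Derivation:
vaddr=134: (2,0) not in TLB -> MISS, insert
vaddr=422: (6,4) not in TLB -> MISS, insert
vaddr=131: (2,0) in TLB -> HIT
vaddr=128: (2,0) in TLB -> HIT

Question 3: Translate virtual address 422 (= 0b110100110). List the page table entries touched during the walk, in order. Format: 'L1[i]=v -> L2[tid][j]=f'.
vaddr = 422 = 0b110100110
Split: l1_idx=6, l2_idx=4, offset=6

Answer: L1[6]=0 -> L2[0][4]=83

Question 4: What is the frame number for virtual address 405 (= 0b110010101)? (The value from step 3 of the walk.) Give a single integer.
Answer: 69

Derivation:
vaddr = 405: l1_idx=6, l2_idx=2
L1[6] = 0; L2[0][2] = 69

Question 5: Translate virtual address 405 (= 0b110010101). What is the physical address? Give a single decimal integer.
Answer: 557

Derivation:
vaddr = 405 = 0b110010101
Split: l1_idx=6, l2_idx=2, offset=5
L1[6] = 0
L2[0][2] = 69
paddr = 69 * 8 + 5 = 557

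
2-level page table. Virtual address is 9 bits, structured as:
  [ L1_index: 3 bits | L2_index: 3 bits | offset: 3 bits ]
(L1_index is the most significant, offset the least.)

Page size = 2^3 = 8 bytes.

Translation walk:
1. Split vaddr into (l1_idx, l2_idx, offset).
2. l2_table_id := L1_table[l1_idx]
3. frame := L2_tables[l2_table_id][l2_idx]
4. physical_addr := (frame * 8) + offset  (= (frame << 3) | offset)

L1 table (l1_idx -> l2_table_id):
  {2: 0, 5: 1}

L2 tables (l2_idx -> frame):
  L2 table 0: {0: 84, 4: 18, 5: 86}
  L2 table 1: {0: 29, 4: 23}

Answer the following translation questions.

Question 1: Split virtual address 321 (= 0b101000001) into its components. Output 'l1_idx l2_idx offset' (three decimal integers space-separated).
Answer: 5 0 1

Derivation:
vaddr = 321 = 0b101000001
  top 3 bits -> l1_idx = 5
  next 3 bits -> l2_idx = 0
  bottom 3 bits -> offset = 1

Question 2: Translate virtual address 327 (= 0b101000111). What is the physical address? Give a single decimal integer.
Answer: 239

Derivation:
vaddr = 327 = 0b101000111
Split: l1_idx=5, l2_idx=0, offset=7
L1[5] = 1
L2[1][0] = 29
paddr = 29 * 8 + 7 = 239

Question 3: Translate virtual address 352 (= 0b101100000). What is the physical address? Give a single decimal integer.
vaddr = 352 = 0b101100000
Split: l1_idx=5, l2_idx=4, offset=0
L1[5] = 1
L2[1][4] = 23
paddr = 23 * 8 + 0 = 184

Answer: 184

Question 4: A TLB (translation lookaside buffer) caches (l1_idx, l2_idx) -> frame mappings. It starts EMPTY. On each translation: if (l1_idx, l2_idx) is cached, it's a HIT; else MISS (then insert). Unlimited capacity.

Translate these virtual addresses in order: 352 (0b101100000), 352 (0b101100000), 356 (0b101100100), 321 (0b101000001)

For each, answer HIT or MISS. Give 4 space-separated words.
Answer: MISS HIT HIT MISS

Derivation:
vaddr=352: (5,4) not in TLB -> MISS, insert
vaddr=352: (5,4) in TLB -> HIT
vaddr=356: (5,4) in TLB -> HIT
vaddr=321: (5,0) not in TLB -> MISS, insert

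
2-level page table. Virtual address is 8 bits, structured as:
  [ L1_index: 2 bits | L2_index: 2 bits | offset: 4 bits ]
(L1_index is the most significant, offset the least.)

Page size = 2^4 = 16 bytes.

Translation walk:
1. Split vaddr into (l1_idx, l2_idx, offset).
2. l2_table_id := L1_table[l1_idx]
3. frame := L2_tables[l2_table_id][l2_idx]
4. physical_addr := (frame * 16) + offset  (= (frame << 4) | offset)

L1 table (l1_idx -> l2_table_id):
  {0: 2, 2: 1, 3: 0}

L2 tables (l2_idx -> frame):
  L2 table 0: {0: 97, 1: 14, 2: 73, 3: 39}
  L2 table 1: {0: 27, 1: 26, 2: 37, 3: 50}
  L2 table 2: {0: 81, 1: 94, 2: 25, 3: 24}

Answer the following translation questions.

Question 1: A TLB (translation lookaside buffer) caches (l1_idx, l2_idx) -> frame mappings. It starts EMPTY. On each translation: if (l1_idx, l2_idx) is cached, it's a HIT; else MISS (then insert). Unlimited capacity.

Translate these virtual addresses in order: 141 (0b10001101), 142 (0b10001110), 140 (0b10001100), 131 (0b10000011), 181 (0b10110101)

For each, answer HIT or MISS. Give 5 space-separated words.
vaddr=141: (2,0) not in TLB -> MISS, insert
vaddr=142: (2,0) in TLB -> HIT
vaddr=140: (2,0) in TLB -> HIT
vaddr=131: (2,0) in TLB -> HIT
vaddr=181: (2,3) not in TLB -> MISS, insert

Answer: MISS HIT HIT HIT MISS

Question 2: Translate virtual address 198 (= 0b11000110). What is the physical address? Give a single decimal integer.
Answer: 1558

Derivation:
vaddr = 198 = 0b11000110
Split: l1_idx=3, l2_idx=0, offset=6
L1[3] = 0
L2[0][0] = 97
paddr = 97 * 16 + 6 = 1558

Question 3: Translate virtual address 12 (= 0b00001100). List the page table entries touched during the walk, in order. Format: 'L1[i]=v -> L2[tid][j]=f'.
vaddr = 12 = 0b00001100
Split: l1_idx=0, l2_idx=0, offset=12

Answer: L1[0]=2 -> L2[2][0]=81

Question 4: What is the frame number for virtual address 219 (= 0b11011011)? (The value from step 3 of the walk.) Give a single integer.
Answer: 14

Derivation:
vaddr = 219: l1_idx=3, l2_idx=1
L1[3] = 0; L2[0][1] = 14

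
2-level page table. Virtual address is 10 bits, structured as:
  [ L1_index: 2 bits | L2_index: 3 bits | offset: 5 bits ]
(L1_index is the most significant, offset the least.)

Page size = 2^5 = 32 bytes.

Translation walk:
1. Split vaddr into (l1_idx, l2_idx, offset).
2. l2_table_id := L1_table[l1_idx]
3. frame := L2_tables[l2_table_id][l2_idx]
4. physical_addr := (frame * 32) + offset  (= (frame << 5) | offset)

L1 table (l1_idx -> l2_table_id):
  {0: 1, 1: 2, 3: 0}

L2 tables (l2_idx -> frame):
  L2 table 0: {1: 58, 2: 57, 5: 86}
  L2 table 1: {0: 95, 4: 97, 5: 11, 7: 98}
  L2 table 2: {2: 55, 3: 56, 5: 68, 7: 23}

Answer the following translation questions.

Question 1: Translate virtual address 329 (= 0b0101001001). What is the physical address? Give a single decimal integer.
Answer: 1769

Derivation:
vaddr = 329 = 0b0101001001
Split: l1_idx=1, l2_idx=2, offset=9
L1[1] = 2
L2[2][2] = 55
paddr = 55 * 32 + 9 = 1769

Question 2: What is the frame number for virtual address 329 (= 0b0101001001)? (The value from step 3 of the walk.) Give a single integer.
Answer: 55

Derivation:
vaddr = 329: l1_idx=1, l2_idx=2
L1[1] = 2; L2[2][2] = 55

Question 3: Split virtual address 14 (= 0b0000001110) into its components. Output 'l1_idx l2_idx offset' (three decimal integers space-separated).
vaddr = 14 = 0b0000001110
  top 2 bits -> l1_idx = 0
  next 3 bits -> l2_idx = 0
  bottom 5 bits -> offset = 14

Answer: 0 0 14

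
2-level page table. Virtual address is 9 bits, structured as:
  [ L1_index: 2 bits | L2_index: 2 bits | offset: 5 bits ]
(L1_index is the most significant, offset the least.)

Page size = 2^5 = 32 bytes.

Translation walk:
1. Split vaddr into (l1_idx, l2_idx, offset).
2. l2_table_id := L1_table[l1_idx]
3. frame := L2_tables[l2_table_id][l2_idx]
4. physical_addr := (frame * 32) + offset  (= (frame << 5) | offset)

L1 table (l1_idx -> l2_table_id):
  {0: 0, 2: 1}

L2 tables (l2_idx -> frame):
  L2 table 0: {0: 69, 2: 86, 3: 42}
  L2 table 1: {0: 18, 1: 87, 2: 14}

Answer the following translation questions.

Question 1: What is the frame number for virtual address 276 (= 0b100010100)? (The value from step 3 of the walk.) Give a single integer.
Answer: 18

Derivation:
vaddr = 276: l1_idx=2, l2_idx=0
L1[2] = 1; L2[1][0] = 18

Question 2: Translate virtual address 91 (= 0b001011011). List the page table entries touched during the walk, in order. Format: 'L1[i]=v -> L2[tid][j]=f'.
vaddr = 91 = 0b001011011
Split: l1_idx=0, l2_idx=2, offset=27

Answer: L1[0]=0 -> L2[0][2]=86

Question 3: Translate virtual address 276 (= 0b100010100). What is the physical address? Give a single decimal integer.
vaddr = 276 = 0b100010100
Split: l1_idx=2, l2_idx=0, offset=20
L1[2] = 1
L2[1][0] = 18
paddr = 18 * 32 + 20 = 596

Answer: 596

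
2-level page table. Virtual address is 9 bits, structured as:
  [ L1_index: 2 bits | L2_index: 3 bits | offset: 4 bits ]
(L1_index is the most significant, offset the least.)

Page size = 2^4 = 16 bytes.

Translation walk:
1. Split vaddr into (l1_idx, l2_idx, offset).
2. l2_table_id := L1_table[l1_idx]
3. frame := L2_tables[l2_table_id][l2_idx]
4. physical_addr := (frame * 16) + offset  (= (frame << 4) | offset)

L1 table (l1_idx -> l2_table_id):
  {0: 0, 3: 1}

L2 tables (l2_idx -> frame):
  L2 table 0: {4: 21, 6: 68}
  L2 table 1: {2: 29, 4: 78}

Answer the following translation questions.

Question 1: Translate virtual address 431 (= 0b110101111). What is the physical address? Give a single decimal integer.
vaddr = 431 = 0b110101111
Split: l1_idx=3, l2_idx=2, offset=15
L1[3] = 1
L2[1][2] = 29
paddr = 29 * 16 + 15 = 479

Answer: 479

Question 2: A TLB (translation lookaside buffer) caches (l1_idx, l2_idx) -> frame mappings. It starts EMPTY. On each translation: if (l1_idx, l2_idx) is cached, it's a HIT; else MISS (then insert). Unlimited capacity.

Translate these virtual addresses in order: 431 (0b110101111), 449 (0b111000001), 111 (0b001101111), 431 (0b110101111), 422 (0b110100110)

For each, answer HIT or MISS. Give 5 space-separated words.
Answer: MISS MISS MISS HIT HIT

Derivation:
vaddr=431: (3,2) not in TLB -> MISS, insert
vaddr=449: (3,4) not in TLB -> MISS, insert
vaddr=111: (0,6) not in TLB -> MISS, insert
vaddr=431: (3,2) in TLB -> HIT
vaddr=422: (3,2) in TLB -> HIT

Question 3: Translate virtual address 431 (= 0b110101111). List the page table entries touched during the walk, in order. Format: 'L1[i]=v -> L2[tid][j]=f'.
Answer: L1[3]=1 -> L2[1][2]=29

Derivation:
vaddr = 431 = 0b110101111
Split: l1_idx=3, l2_idx=2, offset=15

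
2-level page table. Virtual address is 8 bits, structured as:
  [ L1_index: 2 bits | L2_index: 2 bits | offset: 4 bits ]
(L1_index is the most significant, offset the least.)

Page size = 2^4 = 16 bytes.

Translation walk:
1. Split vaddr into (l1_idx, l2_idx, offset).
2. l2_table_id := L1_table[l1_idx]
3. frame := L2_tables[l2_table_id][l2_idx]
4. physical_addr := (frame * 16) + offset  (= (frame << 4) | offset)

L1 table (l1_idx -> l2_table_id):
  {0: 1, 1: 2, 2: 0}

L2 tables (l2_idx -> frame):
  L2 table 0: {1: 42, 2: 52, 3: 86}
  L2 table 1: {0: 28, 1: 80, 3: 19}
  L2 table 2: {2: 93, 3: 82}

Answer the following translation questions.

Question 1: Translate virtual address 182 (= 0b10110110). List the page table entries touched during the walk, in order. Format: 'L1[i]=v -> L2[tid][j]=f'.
vaddr = 182 = 0b10110110
Split: l1_idx=2, l2_idx=3, offset=6

Answer: L1[2]=0 -> L2[0][3]=86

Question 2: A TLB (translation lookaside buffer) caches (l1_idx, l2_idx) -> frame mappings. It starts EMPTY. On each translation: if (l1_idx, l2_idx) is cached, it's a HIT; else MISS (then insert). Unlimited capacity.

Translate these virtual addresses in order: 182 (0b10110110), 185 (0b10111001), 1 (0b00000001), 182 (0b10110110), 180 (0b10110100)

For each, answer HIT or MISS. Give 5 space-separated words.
Answer: MISS HIT MISS HIT HIT

Derivation:
vaddr=182: (2,3) not in TLB -> MISS, insert
vaddr=185: (2,3) in TLB -> HIT
vaddr=1: (0,0) not in TLB -> MISS, insert
vaddr=182: (2,3) in TLB -> HIT
vaddr=180: (2,3) in TLB -> HIT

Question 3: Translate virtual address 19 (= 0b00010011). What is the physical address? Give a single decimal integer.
Answer: 1283

Derivation:
vaddr = 19 = 0b00010011
Split: l1_idx=0, l2_idx=1, offset=3
L1[0] = 1
L2[1][1] = 80
paddr = 80 * 16 + 3 = 1283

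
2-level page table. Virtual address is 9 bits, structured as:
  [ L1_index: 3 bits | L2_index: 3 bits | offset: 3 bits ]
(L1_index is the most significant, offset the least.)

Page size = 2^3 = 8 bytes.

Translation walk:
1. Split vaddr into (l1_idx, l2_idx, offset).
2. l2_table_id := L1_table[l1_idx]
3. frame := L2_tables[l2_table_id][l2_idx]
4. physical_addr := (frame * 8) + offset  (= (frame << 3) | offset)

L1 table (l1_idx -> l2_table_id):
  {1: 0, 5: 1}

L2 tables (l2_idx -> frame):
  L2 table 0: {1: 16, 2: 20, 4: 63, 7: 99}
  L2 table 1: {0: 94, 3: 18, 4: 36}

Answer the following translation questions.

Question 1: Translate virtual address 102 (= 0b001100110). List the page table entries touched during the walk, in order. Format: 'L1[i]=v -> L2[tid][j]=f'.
vaddr = 102 = 0b001100110
Split: l1_idx=1, l2_idx=4, offset=6

Answer: L1[1]=0 -> L2[0][4]=63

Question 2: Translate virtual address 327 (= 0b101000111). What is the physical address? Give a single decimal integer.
vaddr = 327 = 0b101000111
Split: l1_idx=5, l2_idx=0, offset=7
L1[5] = 1
L2[1][0] = 94
paddr = 94 * 8 + 7 = 759

Answer: 759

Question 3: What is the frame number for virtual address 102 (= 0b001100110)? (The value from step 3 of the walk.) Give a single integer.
vaddr = 102: l1_idx=1, l2_idx=4
L1[1] = 0; L2[0][4] = 63

Answer: 63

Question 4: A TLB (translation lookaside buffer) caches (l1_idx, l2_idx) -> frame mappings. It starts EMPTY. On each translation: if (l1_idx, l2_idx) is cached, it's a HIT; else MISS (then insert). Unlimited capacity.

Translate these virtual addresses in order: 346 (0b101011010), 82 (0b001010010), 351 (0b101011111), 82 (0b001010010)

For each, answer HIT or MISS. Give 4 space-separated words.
Answer: MISS MISS HIT HIT

Derivation:
vaddr=346: (5,3) not in TLB -> MISS, insert
vaddr=82: (1,2) not in TLB -> MISS, insert
vaddr=351: (5,3) in TLB -> HIT
vaddr=82: (1,2) in TLB -> HIT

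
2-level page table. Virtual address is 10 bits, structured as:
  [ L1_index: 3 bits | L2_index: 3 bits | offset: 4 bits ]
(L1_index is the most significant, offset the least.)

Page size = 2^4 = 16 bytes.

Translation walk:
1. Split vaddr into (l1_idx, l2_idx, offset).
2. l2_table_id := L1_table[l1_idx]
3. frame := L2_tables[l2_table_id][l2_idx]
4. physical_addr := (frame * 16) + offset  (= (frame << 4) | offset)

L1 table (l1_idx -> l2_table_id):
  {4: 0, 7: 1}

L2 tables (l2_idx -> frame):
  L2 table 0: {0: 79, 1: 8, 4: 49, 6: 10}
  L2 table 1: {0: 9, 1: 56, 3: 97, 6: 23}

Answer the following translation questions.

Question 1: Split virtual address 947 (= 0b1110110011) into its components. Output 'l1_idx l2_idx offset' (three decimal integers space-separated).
Answer: 7 3 3

Derivation:
vaddr = 947 = 0b1110110011
  top 3 bits -> l1_idx = 7
  next 3 bits -> l2_idx = 3
  bottom 4 bits -> offset = 3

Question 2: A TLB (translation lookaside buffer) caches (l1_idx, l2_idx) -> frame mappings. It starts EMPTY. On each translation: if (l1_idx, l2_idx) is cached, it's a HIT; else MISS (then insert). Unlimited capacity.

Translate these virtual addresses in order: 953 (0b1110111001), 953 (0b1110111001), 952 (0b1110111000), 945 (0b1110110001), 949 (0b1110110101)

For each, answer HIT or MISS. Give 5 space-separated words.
vaddr=953: (7,3) not in TLB -> MISS, insert
vaddr=953: (7,3) in TLB -> HIT
vaddr=952: (7,3) in TLB -> HIT
vaddr=945: (7,3) in TLB -> HIT
vaddr=949: (7,3) in TLB -> HIT

Answer: MISS HIT HIT HIT HIT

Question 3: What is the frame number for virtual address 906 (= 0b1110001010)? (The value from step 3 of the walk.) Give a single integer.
Answer: 9

Derivation:
vaddr = 906: l1_idx=7, l2_idx=0
L1[7] = 1; L2[1][0] = 9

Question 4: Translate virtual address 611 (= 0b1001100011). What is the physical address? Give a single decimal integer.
Answer: 163

Derivation:
vaddr = 611 = 0b1001100011
Split: l1_idx=4, l2_idx=6, offset=3
L1[4] = 0
L2[0][6] = 10
paddr = 10 * 16 + 3 = 163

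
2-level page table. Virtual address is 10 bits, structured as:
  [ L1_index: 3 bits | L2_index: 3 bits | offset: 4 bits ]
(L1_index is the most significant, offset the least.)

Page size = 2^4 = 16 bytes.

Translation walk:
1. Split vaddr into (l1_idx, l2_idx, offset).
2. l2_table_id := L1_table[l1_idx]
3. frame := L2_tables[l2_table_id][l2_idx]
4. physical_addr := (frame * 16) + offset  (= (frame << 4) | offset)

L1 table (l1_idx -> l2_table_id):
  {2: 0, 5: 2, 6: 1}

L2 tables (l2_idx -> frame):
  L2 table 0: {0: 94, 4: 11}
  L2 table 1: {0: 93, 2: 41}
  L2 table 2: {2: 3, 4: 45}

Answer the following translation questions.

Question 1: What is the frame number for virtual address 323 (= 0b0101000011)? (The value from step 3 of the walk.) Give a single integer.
Answer: 11

Derivation:
vaddr = 323: l1_idx=2, l2_idx=4
L1[2] = 0; L2[0][4] = 11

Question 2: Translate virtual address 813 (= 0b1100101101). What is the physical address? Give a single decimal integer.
Answer: 669

Derivation:
vaddr = 813 = 0b1100101101
Split: l1_idx=6, l2_idx=2, offset=13
L1[6] = 1
L2[1][2] = 41
paddr = 41 * 16 + 13 = 669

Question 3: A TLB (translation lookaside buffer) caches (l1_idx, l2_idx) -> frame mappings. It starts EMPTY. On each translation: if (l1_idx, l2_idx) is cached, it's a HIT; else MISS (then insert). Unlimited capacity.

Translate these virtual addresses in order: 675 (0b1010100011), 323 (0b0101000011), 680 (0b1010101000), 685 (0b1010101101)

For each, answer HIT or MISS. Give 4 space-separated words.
Answer: MISS MISS HIT HIT

Derivation:
vaddr=675: (5,2) not in TLB -> MISS, insert
vaddr=323: (2,4) not in TLB -> MISS, insert
vaddr=680: (5,2) in TLB -> HIT
vaddr=685: (5,2) in TLB -> HIT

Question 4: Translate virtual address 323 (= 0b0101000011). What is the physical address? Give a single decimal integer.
Answer: 179

Derivation:
vaddr = 323 = 0b0101000011
Split: l1_idx=2, l2_idx=4, offset=3
L1[2] = 0
L2[0][4] = 11
paddr = 11 * 16 + 3 = 179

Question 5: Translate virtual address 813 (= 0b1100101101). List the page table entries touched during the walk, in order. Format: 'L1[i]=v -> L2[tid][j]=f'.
vaddr = 813 = 0b1100101101
Split: l1_idx=6, l2_idx=2, offset=13

Answer: L1[6]=1 -> L2[1][2]=41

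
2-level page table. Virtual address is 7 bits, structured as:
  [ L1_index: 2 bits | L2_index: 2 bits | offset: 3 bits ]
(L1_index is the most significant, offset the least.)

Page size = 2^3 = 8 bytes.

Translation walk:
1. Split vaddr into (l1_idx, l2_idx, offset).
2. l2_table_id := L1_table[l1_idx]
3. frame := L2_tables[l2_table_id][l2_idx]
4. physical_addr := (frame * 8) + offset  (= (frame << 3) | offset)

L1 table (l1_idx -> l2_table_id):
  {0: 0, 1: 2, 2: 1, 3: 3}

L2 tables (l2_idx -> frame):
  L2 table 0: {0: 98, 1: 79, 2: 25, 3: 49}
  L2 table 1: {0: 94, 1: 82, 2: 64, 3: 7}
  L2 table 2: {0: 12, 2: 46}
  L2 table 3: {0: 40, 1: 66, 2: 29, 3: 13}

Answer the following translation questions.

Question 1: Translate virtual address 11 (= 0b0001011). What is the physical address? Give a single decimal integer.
vaddr = 11 = 0b0001011
Split: l1_idx=0, l2_idx=1, offset=3
L1[0] = 0
L2[0][1] = 79
paddr = 79 * 8 + 3 = 635

Answer: 635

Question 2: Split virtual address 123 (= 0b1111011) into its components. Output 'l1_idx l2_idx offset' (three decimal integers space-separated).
Answer: 3 3 3

Derivation:
vaddr = 123 = 0b1111011
  top 2 bits -> l1_idx = 3
  next 2 bits -> l2_idx = 3
  bottom 3 bits -> offset = 3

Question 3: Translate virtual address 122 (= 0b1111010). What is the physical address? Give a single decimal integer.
Answer: 106

Derivation:
vaddr = 122 = 0b1111010
Split: l1_idx=3, l2_idx=3, offset=2
L1[3] = 3
L2[3][3] = 13
paddr = 13 * 8 + 2 = 106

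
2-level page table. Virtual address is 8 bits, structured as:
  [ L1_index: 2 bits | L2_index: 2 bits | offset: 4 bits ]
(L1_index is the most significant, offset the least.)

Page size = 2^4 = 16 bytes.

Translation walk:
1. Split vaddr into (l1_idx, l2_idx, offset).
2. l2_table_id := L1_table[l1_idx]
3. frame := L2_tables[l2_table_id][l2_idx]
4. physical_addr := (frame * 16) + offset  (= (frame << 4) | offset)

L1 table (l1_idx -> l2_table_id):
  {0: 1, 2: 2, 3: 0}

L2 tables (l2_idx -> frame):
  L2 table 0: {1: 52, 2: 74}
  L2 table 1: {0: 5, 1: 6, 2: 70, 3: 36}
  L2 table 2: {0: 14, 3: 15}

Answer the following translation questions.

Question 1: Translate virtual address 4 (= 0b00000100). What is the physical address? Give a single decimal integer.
vaddr = 4 = 0b00000100
Split: l1_idx=0, l2_idx=0, offset=4
L1[0] = 1
L2[1][0] = 5
paddr = 5 * 16 + 4 = 84

Answer: 84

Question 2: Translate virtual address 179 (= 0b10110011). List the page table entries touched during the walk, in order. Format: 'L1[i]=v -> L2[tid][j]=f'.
vaddr = 179 = 0b10110011
Split: l1_idx=2, l2_idx=3, offset=3

Answer: L1[2]=2 -> L2[2][3]=15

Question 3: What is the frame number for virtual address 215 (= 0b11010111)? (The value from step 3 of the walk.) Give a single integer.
vaddr = 215: l1_idx=3, l2_idx=1
L1[3] = 0; L2[0][1] = 52

Answer: 52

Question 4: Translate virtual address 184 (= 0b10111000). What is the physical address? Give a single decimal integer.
Answer: 248

Derivation:
vaddr = 184 = 0b10111000
Split: l1_idx=2, l2_idx=3, offset=8
L1[2] = 2
L2[2][3] = 15
paddr = 15 * 16 + 8 = 248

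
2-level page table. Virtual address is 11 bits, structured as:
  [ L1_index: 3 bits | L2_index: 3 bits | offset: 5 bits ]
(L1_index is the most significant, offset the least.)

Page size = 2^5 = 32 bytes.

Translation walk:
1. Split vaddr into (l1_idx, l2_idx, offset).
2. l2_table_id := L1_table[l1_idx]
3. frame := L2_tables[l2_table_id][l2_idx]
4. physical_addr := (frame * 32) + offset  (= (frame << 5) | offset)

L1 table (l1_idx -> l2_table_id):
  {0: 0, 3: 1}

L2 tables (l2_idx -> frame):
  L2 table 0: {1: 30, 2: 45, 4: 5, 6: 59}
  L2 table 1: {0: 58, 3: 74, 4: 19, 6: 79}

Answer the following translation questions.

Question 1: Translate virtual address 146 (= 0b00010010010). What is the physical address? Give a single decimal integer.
Answer: 178

Derivation:
vaddr = 146 = 0b00010010010
Split: l1_idx=0, l2_idx=4, offset=18
L1[0] = 0
L2[0][4] = 5
paddr = 5 * 32 + 18 = 178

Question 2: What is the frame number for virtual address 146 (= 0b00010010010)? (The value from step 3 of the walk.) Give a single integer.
vaddr = 146: l1_idx=0, l2_idx=4
L1[0] = 0; L2[0][4] = 5

Answer: 5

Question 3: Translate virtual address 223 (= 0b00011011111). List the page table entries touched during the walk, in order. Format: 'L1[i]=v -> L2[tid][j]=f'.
vaddr = 223 = 0b00011011111
Split: l1_idx=0, l2_idx=6, offset=31

Answer: L1[0]=0 -> L2[0][6]=59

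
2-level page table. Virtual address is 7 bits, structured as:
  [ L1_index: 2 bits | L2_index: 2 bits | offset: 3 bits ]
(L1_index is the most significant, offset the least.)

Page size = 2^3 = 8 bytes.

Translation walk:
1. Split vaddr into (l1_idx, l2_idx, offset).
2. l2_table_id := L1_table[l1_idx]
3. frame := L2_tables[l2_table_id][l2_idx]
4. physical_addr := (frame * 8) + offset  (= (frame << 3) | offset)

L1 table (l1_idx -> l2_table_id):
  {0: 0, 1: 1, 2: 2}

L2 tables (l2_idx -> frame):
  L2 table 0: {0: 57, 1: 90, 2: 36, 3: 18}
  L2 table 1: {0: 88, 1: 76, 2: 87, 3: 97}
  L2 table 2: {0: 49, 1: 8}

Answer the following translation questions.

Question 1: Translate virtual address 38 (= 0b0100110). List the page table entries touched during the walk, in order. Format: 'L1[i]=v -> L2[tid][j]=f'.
vaddr = 38 = 0b0100110
Split: l1_idx=1, l2_idx=0, offset=6

Answer: L1[1]=1 -> L2[1][0]=88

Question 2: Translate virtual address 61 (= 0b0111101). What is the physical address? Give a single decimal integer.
vaddr = 61 = 0b0111101
Split: l1_idx=1, l2_idx=3, offset=5
L1[1] = 1
L2[1][3] = 97
paddr = 97 * 8 + 5 = 781

Answer: 781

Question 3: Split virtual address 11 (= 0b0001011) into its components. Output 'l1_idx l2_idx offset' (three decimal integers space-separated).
Answer: 0 1 3

Derivation:
vaddr = 11 = 0b0001011
  top 2 bits -> l1_idx = 0
  next 2 bits -> l2_idx = 1
  bottom 3 bits -> offset = 3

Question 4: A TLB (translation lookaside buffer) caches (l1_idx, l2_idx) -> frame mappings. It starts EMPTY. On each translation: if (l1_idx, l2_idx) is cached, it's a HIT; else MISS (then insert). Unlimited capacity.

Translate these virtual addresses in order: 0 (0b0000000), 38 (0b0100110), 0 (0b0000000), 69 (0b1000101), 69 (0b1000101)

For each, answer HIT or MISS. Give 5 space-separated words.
vaddr=0: (0,0) not in TLB -> MISS, insert
vaddr=38: (1,0) not in TLB -> MISS, insert
vaddr=0: (0,0) in TLB -> HIT
vaddr=69: (2,0) not in TLB -> MISS, insert
vaddr=69: (2,0) in TLB -> HIT

Answer: MISS MISS HIT MISS HIT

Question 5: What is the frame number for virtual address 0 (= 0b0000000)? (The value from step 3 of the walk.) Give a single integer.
Answer: 57

Derivation:
vaddr = 0: l1_idx=0, l2_idx=0
L1[0] = 0; L2[0][0] = 57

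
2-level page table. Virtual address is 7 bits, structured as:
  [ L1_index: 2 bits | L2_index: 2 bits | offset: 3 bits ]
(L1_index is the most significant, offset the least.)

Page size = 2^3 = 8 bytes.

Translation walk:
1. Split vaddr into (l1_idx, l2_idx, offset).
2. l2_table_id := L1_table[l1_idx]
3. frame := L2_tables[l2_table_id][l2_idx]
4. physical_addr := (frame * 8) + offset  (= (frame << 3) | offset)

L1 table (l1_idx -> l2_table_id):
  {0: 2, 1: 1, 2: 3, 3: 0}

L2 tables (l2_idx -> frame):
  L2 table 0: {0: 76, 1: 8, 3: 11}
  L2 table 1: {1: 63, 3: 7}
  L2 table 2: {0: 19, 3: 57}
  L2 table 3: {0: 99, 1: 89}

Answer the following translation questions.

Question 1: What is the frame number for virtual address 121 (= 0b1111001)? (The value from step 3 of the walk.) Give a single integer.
vaddr = 121: l1_idx=3, l2_idx=3
L1[3] = 0; L2[0][3] = 11

Answer: 11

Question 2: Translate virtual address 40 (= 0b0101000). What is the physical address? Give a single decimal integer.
vaddr = 40 = 0b0101000
Split: l1_idx=1, l2_idx=1, offset=0
L1[1] = 1
L2[1][1] = 63
paddr = 63 * 8 + 0 = 504

Answer: 504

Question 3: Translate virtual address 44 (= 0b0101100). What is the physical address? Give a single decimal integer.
vaddr = 44 = 0b0101100
Split: l1_idx=1, l2_idx=1, offset=4
L1[1] = 1
L2[1][1] = 63
paddr = 63 * 8 + 4 = 508

Answer: 508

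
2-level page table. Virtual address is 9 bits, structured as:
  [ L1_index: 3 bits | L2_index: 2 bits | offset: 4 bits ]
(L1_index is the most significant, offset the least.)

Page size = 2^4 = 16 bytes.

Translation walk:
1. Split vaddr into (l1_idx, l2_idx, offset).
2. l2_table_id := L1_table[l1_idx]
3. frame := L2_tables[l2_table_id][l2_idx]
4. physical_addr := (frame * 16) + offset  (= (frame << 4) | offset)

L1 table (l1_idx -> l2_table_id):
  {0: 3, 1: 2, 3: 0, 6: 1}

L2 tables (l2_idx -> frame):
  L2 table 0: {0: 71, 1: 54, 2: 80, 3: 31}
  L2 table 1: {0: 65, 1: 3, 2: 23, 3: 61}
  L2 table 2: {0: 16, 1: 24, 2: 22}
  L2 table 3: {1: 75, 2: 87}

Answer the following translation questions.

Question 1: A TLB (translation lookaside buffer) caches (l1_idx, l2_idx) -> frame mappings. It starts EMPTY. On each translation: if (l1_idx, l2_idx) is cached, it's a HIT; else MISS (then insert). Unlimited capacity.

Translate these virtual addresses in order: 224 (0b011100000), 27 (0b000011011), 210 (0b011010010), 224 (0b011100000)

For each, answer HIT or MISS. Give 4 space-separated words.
Answer: MISS MISS MISS HIT

Derivation:
vaddr=224: (3,2) not in TLB -> MISS, insert
vaddr=27: (0,1) not in TLB -> MISS, insert
vaddr=210: (3,1) not in TLB -> MISS, insert
vaddr=224: (3,2) in TLB -> HIT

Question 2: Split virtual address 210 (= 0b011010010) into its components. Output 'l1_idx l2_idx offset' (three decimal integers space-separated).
Answer: 3 1 2

Derivation:
vaddr = 210 = 0b011010010
  top 3 bits -> l1_idx = 3
  next 2 bits -> l2_idx = 1
  bottom 4 bits -> offset = 2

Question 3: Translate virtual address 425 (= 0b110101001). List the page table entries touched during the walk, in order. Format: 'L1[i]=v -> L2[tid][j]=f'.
Answer: L1[6]=1 -> L2[1][2]=23

Derivation:
vaddr = 425 = 0b110101001
Split: l1_idx=6, l2_idx=2, offset=9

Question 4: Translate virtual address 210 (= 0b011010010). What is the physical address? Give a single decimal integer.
vaddr = 210 = 0b011010010
Split: l1_idx=3, l2_idx=1, offset=2
L1[3] = 0
L2[0][1] = 54
paddr = 54 * 16 + 2 = 866

Answer: 866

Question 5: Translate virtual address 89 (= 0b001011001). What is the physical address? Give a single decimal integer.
vaddr = 89 = 0b001011001
Split: l1_idx=1, l2_idx=1, offset=9
L1[1] = 2
L2[2][1] = 24
paddr = 24 * 16 + 9 = 393

Answer: 393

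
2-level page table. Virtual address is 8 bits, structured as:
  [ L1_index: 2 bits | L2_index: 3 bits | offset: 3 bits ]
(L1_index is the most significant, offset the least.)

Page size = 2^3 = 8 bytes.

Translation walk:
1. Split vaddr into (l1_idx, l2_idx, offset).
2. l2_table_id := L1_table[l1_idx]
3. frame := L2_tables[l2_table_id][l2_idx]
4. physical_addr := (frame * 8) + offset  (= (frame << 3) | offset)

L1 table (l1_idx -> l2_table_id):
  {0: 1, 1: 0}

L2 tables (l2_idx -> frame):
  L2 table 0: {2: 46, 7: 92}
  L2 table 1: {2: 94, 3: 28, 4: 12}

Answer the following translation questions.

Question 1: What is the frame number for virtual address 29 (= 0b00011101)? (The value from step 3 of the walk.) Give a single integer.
vaddr = 29: l1_idx=0, l2_idx=3
L1[0] = 1; L2[1][3] = 28

Answer: 28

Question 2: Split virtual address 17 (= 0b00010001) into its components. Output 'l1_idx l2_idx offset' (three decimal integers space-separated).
vaddr = 17 = 0b00010001
  top 2 bits -> l1_idx = 0
  next 3 bits -> l2_idx = 2
  bottom 3 bits -> offset = 1

Answer: 0 2 1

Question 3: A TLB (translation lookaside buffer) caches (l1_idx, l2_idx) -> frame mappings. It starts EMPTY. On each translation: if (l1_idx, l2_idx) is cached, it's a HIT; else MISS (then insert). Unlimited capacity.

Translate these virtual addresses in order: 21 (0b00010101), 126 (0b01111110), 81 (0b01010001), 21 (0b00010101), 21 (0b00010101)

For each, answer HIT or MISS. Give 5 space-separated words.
Answer: MISS MISS MISS HIT HIT

Derivation:
vaddr=21: (0,2) not in TLB -> MISS, insert
vaddr=126: (1,7) not in TLB -> MISS, insert
vaddr=81: (1,2) not in TLB -> MISS, insert
vaddr=21: (0,2) in TLB -> HIT
vaddr=21: (0,2) in TLB -> HIT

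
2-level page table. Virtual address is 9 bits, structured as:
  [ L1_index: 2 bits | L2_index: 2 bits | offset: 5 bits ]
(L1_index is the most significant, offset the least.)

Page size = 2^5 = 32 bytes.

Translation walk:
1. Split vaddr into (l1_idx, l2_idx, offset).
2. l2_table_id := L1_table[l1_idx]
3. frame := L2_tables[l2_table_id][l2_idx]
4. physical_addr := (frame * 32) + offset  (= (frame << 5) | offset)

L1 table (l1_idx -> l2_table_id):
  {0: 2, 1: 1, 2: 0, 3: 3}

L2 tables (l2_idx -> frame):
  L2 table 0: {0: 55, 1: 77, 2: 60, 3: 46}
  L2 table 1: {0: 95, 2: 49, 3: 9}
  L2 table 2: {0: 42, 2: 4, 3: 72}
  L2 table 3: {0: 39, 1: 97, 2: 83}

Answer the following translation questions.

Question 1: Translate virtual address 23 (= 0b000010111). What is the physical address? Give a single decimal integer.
vaddr = 23 = 0b000010111
Split: l1_idx=0, l2_idx=0, offset=23
L1[0] = 2
L2[2][0] = 42
paddr = 42 * 32 + 23 = 1367

Answer: 1367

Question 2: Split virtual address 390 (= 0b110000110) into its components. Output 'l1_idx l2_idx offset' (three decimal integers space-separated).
vaddr = 390 = 0b110000110
  top 2 bits -> l1_idx = 3
  next 2 bits -> l2_idx = 0
  bottom 5 bits -> offset = 6

Answer: 3 0 6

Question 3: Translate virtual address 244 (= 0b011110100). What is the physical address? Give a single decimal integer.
Answer: 308

Derivation:
vaddr = 244 = 0b011110100
Split: l1_idx=1, l2_idx=3, offset=20
L1[1] = 1
L2[1][3] = 9
paddr = 9 * 32 + 20 = 308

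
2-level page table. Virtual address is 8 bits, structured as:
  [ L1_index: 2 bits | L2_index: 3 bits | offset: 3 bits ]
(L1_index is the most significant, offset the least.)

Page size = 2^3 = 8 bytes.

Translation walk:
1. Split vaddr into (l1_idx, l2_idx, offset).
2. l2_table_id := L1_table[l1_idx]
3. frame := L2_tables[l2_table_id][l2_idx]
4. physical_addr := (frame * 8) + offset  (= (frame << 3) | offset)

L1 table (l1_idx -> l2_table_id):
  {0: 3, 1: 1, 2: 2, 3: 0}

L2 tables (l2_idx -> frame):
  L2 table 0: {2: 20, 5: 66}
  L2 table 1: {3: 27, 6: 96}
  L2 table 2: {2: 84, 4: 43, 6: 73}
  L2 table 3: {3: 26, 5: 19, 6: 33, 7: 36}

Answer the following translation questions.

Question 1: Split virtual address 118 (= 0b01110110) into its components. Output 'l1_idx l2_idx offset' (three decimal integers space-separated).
vaddr = 118 = 0b01110110
  top 2 bits -> l1_idx = 1
  next 3 bits -> l2_idx = 6
  bottom 3 bits -> offset = 6

Answer: 1 6 6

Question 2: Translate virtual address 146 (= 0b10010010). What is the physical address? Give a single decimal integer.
vaddr = 146 = 0b10010010
Split: l1_idx=2, l2_idx=2, offset=2
L1[2] = 2
L2[2][2] = 84
paddr = 84 * 8 + 2 = 674

Answer: 674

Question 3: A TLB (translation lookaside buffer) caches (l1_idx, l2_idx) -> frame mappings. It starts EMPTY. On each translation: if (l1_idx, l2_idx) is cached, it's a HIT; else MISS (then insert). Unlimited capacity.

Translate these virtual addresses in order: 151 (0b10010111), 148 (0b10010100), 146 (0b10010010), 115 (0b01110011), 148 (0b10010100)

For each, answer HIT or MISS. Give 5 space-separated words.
Answer: MISS HIT HIT MISS HIT

Derivation:
vaddr=151: (2,2) not in TLB -> MISS, insert
vaddr=148: (2,2) in TLB -> HIT
vaddr=146: (2,2) in TLB -> HIT
vaddr=115: (1,6) not in TLB -> MISS, insert
vaddr=148: (2,2) in TLB -> HIT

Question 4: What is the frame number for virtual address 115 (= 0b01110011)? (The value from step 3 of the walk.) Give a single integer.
Answer: 96

Derivation:
vaddr = 115: l1_idx=1, l2_idx=6
L1[1] = 1; L2[1][6] = 96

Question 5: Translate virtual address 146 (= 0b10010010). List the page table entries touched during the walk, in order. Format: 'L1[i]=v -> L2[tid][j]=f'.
Answer: L1[2]=2 -> L2[2][2]=84

Derivation:
vaddr = 146 = 0b10010010
Split: l1_idx=2, l2_idx=2, offset=2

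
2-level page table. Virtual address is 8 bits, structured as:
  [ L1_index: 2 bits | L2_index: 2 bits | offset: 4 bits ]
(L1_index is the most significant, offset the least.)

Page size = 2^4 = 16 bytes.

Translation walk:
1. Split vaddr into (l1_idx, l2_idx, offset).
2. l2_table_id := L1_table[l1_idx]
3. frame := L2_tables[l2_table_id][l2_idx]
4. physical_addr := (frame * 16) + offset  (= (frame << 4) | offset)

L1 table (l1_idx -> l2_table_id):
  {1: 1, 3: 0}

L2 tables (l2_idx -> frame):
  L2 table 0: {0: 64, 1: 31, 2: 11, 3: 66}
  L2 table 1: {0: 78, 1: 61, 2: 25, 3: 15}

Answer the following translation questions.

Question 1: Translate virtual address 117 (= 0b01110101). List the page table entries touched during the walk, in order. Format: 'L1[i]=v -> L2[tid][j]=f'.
Answer: L1[1]=1 -> L2[1][3]=15

Derivation:
vaddr = 117 = 0b01110101
Split: l1_idx=1, l2_idx=3, offset=5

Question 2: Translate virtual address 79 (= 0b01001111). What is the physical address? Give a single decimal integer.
Answer: 1263

Derivation:
vaddr = 79 = 0b01001111
Split: l1_idx=1, l2_idx=0, offset=15
L1[1] = 1
L2[1][0] = 78
paddr = 78 * 16 + 15 = 1263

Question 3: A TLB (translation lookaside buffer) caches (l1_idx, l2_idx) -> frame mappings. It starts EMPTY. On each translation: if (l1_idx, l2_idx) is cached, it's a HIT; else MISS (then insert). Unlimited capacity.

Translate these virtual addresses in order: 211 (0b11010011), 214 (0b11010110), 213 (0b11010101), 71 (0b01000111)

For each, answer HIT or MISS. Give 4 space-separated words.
vaddr=211: (3,1) not in TLB -> MISS, insert
vaddr=214: (3,1) in TLB -> HIT
vaddr=213: (3,1) in TLB -> HIT
vaddr=71: (1,0) not in TLB -> MISS, insert

Answer: MISS HIT HIT MISS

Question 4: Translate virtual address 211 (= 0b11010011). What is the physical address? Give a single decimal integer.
Answer: 499

Derivation:
vaddr = 211 = 0b11010011
Split: l1_idx=3, l2_idx=1, offset=3
L1[3] = 0
L2[0][1] = 31
paddr = 31 * 16 + 3 = 499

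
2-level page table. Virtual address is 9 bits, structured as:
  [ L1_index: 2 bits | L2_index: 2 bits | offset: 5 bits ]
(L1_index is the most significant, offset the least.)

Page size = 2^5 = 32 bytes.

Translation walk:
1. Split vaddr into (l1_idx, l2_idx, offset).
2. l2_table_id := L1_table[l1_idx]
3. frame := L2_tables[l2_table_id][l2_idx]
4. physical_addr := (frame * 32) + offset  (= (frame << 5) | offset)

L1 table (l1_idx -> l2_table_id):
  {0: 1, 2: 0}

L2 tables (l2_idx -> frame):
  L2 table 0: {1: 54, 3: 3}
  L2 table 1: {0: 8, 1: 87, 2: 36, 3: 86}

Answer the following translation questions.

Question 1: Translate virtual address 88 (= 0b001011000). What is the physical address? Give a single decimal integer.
Answer: 1176

Derivation:
vaddr = 88 = 0b001011000
Split: l1_idx=0, l2_idx=2, offset=24
L1[0] = 1
L2[1][2] = 36
paddr = 36 * 32 + 24 = 1176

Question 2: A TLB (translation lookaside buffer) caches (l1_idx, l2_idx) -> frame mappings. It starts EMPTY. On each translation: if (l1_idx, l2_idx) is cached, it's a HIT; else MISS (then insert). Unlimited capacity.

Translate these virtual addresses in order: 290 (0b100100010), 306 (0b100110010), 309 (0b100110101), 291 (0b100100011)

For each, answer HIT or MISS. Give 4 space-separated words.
Answer: MISS HIT HIT HIT

Derivation:
vaddr=290: (2,1) not in TLB -> MISS, insert
vaddr=306: (2,1) in TLB -> HIT
vaddr=309: (2,1) in TLB -> HIT
vaddr=291: (2,1) in TLB -> HIT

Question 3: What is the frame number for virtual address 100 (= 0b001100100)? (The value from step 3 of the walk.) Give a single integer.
vaddr = 100: l1_idx=0, l2_idx=3
L1[0] = 1; L2[1][3] = 86

Answer: 86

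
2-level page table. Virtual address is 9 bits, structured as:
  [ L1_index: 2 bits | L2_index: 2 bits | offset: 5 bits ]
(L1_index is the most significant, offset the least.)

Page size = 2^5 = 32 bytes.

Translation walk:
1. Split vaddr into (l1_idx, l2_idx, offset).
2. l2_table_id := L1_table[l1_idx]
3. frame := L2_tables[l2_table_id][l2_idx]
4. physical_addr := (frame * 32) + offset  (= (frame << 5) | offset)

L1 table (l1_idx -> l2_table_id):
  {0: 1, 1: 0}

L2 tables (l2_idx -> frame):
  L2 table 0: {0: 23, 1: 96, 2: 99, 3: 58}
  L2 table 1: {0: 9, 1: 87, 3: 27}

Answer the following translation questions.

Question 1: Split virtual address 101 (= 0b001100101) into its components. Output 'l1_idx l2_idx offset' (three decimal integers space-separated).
Answer: 0 3 5

Derivation:
vaddr = 101 = 0b001100101
  top 2 bits -> l1_idx = 0
  next 2 bits -> l2_idx = 3
  bottom 5 bits -> offset = 5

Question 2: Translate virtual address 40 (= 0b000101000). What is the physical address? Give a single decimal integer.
Answer: 2792

Derivation:
vaddr = 40 = 0b000101000
Split: l1_idx=0, l2_idx=1, offset=8
L1[0] = 1
L2[1][1] = 87
paddr = 87 * 32 + 8 = 2792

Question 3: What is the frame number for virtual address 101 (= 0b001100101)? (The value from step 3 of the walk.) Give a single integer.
vaddr = 101: l1_idx=0, l2_idx=3
L1[0] = 1; L2[1][3] = 27

Answer: 27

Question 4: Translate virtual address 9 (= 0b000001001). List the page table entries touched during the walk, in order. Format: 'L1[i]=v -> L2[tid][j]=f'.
vaddr = 9 = 0b000001001
Split: l1_idx=0, l2_idx=0, offset=9

Answer: L1[0]=1 -> L2[1][0]=9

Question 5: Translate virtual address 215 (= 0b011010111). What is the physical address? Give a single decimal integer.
vaddr = 215 = 0b011010111
Split: l1_idx=1, l2_idx=2, offset=23
L1[1] = 0
L2[0][2] = 99
paddr = 99 * 32 + 23 = 3191

Answer: 3191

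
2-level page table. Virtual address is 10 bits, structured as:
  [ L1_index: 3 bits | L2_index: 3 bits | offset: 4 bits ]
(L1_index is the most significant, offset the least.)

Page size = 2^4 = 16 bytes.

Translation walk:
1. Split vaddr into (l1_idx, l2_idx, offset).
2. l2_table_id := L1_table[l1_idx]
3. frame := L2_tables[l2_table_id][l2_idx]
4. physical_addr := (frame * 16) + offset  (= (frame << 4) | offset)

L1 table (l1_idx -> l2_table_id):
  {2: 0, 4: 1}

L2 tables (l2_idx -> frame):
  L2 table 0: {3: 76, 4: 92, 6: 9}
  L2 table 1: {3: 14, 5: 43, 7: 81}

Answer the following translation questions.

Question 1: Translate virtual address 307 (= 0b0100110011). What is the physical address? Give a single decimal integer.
vaddr = 307 = 0b0100110011
Split: l1_idx=2, l2_idx=3, offset=3
L1[2] = 0
L2[0][3] = 76
paddr = 76 * 16 + 3 = 1219

Answer: 1219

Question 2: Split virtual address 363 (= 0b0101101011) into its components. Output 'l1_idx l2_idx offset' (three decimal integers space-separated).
vaddr = 363 = 0b0101101011
  top 3 bits -> l1_idx = 2
  next 3 bits -> l2_idx = 6
  bottom 4 bits -> offset = 11

Answer: 2 6 11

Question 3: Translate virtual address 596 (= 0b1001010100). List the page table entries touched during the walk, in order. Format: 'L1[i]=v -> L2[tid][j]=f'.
Answer: L1[4]=1 -> L2[1][5]=43

Derivation:
vaddr = 596 = 0b1001010100
Split: l1_idx=4, l2_idx=5, offset=4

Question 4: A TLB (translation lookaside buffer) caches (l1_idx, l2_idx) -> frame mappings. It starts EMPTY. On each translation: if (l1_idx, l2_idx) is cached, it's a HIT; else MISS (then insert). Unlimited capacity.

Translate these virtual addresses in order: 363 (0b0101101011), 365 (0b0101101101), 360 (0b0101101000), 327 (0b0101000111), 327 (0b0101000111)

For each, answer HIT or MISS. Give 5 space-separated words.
vaddr=363: (2,6) not in TLB -> MISS, insert
vaddr=365: (2,6) in TLB -> HIT
vaddr=360: (2,6) in TLB -> HIT
vaddr=327: (2,4) not in TLB -> MISS, insert
vaddr=327: (2,4) in TLB -> HIT

Answer: MISS HIT HIT MISS HIT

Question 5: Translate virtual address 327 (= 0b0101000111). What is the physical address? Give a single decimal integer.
vaddr = 327 = 0b0101000111
Split: l1_idx=2, l2_idx=4, offset=7
L1[2] = 0
L2[0][4] = 92
paddr = 92 * 16 + 7 = 1479

Answer: 1479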